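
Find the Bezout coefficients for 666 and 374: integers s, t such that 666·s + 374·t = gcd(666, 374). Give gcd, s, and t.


Euclidean algorithm on (666, 374) — divide until remainder is 0:
  666 = 1 · 374 + 292
  374 = 1 · 292 + 82
  292 = 3 · 82 + 46
  82 = 1 · 46 + 36
  46 = 1 · 36 + 10
  36 = 3 · 10 + 6
  10 = 1 · 6 + 4
  6 = 1 · 4 + 2
  4 = 2 · 2 + 0
gcd(666, 374) = 2.
Track Bezout coefficients alongside the remainders: start with r₀ = 666 = a·1 + b·0 (s = 1, t = 0) and r₁ = 374 = a·0 + b·1 (s = 0, t = 1); each new remainder r_{k+1} = r_{k-1} − q_k·r_k inherits s_{k+1} = s_{k-1} − q_k·s_k, t_{k+1} = t_{k-1} − q_k·t_k, so r_k = a·s_k + b·t_k at every step:
  q = 1: r = 292, s = 1 − 1·0 = 1, t = 0 − 1·1 = -1  (check: 666·1 + 374·(-1) = 292)
  q = 1: r = 82, s = 0 − 1·1 = -1, t = 1 − 1·(-1) = 2  (check: 666·(-1) + 374·2 = 82)
  q = 3: r = 46, s = 1 − 3·(-1) = 4, t = -1 − 3·2 = -7  (check: 666·4 + 374·(-7) = 46)
  q = 1: r = 36, s = -1 − 1·4 = -5, t = 2 − 1·(-7) = 9  (check: 666·(-5) + 374·9 = 36)
  q = 1: r = 10, s = 4 − 1·(-5) = 9, t = -7 − 1·9 = -16  (check: 666·9 + 374·(-16) = 10)
  q = 3: r = 6, s = -5 − 3·9 = -32, t = 9 − 3·(-16) = 57  (check: 666·(-32) + 374·57 = 6)
  q = 1: r = 4, s = 9 − 1·(-32) = 41, t = -16 − 1·57 = -73  (check: 666·41 + 374·(-73) = 4)
  q = 1: r = 2, s = -32 − 1·41 = -73, t = 57 − 1·(-73) = 130  (check: 666·(-73) + 374·130 = 2)
The row with r = 2 (the gcd) gives the Bezout coefficients s = -73, t = 130.
Result: 666 · (-73) + 374 · (130) = 2.

gcd(666, 374) = 2; s = -73, t = 130 (check: 666·(-73) + 374·130 = 2).


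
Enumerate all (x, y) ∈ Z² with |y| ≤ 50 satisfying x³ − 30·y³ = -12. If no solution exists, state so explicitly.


The equation is x³ - 30y³ = -12. For fixed y, x³ = 30·y³ − 12, so a solution requires the RHS to be a perfect cube.
Strategy: iterate y from -50 to 50, compute RHS = 30·y³ − 12, and check whether it is a (positive or negative) perfect cube.
Check small values of y:
  y = 0: RHS = -12 is not a perfect cube.
  y = 1: RHS = 18 is not a perfect cube.
  y = -1: RHS = -42 is not a perfect cube.
  y = 2: RHS = 228 is not a perfect cube.
  y = -2: RHS = -252 is not a perfect cube.
  y = 3: RHS = 798 is not a perfect cube.
  y = -3: RHS = -822 is not a perfect cube.
Continuing the search up to |y| = 50 finds no solutions either.
No (x, y) in the scanned range satisfies the equation.

No integer solutions with |y| ≤ 50.


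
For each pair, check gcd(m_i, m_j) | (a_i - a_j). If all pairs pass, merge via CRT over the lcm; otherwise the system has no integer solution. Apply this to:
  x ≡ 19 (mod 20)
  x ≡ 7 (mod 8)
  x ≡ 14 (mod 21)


Moduli 20, 8, 21 are not pairwise coprime, so CRT works modulo lcm(m_i) when all pairwise compatibility conditions hold.
Pairwise compatibility: gcd(m_i, m_j) must divide a_i - a_j for every pair.
Merge one congruence at a time:
  Start: x ≡ 19 (mod 20).
  Combine with x ≡ 7 (mod 8): gcd(20, 8) = 4; 7 - 19 = -12, which IS divisible by 4, so compatible.
    Write x = 19 + 20·t and substitute into x ≡ 7 (mod 8): 20·t ≡ 7 − 19 = -12 (mod 8).
    Divide the congruence (and modulus) by g = 4: 5·t ≡ -3 (mod 2).
    Reduce coefficients mod 2: 1·t ≡ 1 (mod 2).
    So t ≡ 1 (mod 2).
    Then x = 19 + 20·1 = 39, valid modulo lcm(20, 8) = 40: x ≡ 39 (mod 40).
  Combine with x ≡ 14 (mod 21): gcd(40, 21) = 1; 14 - 39 = -25, which IS divisible by 1, so compatible.
    Write x = 39 + 40·t and substitute into x ≡ 14 (mod 21): 40·t ≡ 14 − 39 = -25 (mod 21).
    Reduce coefficients mod 21: 19·t ≡ 17 (mod 21).
    The inverse of 19 mod 21 is 10 (since 19·10 = 190 = 9·21 + 1), so t ≡ 10·17 = 170 ≡ 2 (mod 21).
    Then x = 39 + 40·2 = 119, valid modulo lcm(40, 21) = 840: x ≡ 119 (mod 840).
Verify: 119 mod 20 = 19, 119 mod 8 = 7, 119 mod 21 = 14.

x ≡ 119 (mod 840).


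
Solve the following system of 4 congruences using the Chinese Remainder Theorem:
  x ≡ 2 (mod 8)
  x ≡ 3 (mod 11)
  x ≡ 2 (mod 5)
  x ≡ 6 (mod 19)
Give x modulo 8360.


Product of moduli M = 8 · 11 · 5 · 19 = 8360.
Merge one congruence at a time:
  Start: x ≡ 2 (mod 8).
  Combine with x ≡ 3 (mod 11); new modulus lcm = 88.
    Write x = 2 + 8·t and substitute into x ≡ 3 (mod 11): 8·t ≡ 3 − 2 = 1 (mod 11).
    The inverse of 8 mod 11 is 7 (since 8·7 = 56 = 5·11 + 1), so t ≡ 7·1 = 7 ≡ 7 (mod 11).
    Then x = 2 + 8·7 = 58, valid modulo lcm(8, 11) = 88: x ≡ 58 (mod 88).
  Combine with x ≡ 2 (mod 5); new modulus lcm = 440.
    Write x = 58 + 88·t and substitute into x ≡ 2 (mod 5): 88·t ≡ 2 − 58 = -56 (mod 5).
    Reduce coefficients mod 5: 3·t ≡ 4 (mod 5).
    The inverse of 3 mod 5 is 2 (since 3·2 = 6 = 1·5 + 1), so t ≡ 2·4 = 8 ≡ 3 (mod 5).
    Then x = 58 + 88·3 = 322, valid modulo lcm(88, 5) = 440: x ≡ 322 (mod 440).
  Combine with x ≡ 6 (mod 19); new modulus lcm = 8360.
    Write x = 322 + 440·t and substitute into x ≡ 6 (mod 19): 440·t ≡ 6 − 322 = -316 (mod 19).
    Reduce coefficients mod 19: 3·t ≡ 7 (mod 19).
    The inverse of 3 mod 19 is 13 (since 3·13 = 39 = 2·19 + 1), so t ≡ 13·7 = 91 ≡ 15 (mod 19).
    Then x = 322 + 440·15 = 6922, valid modulo lcm(440, 19) = 8360: x ≡ 6922 (mod 8360).
Verify against each original: 6922 mod 8 = 2, 6922 mod 11 = 3, 6922 mod 5 = 2, 6922 mod 19 = 6.

x ≡ 6922 (mod 8360).


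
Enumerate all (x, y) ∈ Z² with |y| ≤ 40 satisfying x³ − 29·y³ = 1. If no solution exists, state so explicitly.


The equation is x³ - 29y³ = 1. For fixed y, x³ = 29·y³ + 1, so a solution requires the RHS to be a perfect cube.
Strategy: iterate y from -40 to 40, compute RHS = 29·y³ + 1, and check whether it is a (positive or negative) perfect cube.
Check small values of y:
  y = 0: RHS = 1 = (1)³ ⇒ x = 1 works.
  y = 1: RHS = 30 is not a perfect cube.
  y = -1: RHS = -28 is not a perfect cube.
  y = 2: RHS = 233 is not a perfect cube.
  y = -2: RHS = -231 is not a perfect cube.
  y = 3: RHS = 784 is not a perfect cube.
  y = -3: RHS = -782 is not a perfect cube.
Continuing the search up to |y| = 40 finds no further solutions beyond those listed.
Collected solutions: (1, 0).

Solutions (with |y| ≤ 40): (1, 0).


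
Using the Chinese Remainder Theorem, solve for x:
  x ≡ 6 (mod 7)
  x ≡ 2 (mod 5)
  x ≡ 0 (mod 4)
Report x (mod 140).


Moduli 7, 5, 4 are pairwise coprime; by CRT there is a unique solution modulo M = 7 · 5 · 4 = 140.
Solve pairwise, accumulating the modulus:
  Start with x ≡ 6 (mod 7).
  Combine with x ≡ 2 (mod 5): since gcd(7, 5) = 1, we get a unique residue mod 35.
    Write x = 6 + 7·t and substitute into x ≡ 2 (mod 5): 7·t ≡ 2 − 6 = -4 (mod 5).
    Reduce coefficients mod 5: 2·t ≡ 1 (mod 5).
    The inverse of 2 mod 5 is 3 (since 2·3 = 6 = 1·5 + 1), so t ≡ 3·1 = 3 ≡ 3 (mod 5).
    Then x = 6 + 7·3 = 27, valid modulo lcm(7, 5) = 35: x ≡ 27 (mod 35).
  Combine with x ≡ 0 (mod 4): since gcd(35, 4) = 1, we get a unique residue mod 140.
    Write x = 27 + 35·t and substitute into x ≡ 0 (mod 4): 35·t ≡ 0 − 27 = -27 (mod 4).
    Reduce coefficients mod 4: 3·t ≡ 1 (mod 4).
    The inverse of 3 mod 4 is 3 (since 3·3 = 9 = 2·4 + 1), so t ≡ 3·1 = 3 ≡ 3 (mod 4).
    Then x = 27 + 35·3 = 132, valid modulo lcm(35, 4) = 140: x ≡ 132 (mod 140).
Verify: 132 mod 7 = 6 ✓, 132 mod 5 = 2 ✓, 132 mod 4 = 0 ✓.

x ≡ 132 (mod 140).


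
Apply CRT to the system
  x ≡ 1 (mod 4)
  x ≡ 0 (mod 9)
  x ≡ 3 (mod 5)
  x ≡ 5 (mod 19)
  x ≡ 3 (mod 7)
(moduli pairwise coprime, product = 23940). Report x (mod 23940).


Product of moduli M = 4 · 9 · 5 · 19 · 7 = 23940.
Merge one congruence at a time:
  Start: x ≡ 1 (mod 4).
  Combine with x ≡ 0 (mod 9); new modulus lcm = 36.
    Write x = 1 + 4·t and substitute into x ≡ 0 (mod 9): 4·t ≡ 0 − 1 = -1 (mod 9).
    Reduce coefficients mod 9: 4·t ≡ 8 (mod 9).
    The inverse of 4 mod 9 is 7 (since 4·7 = 28 = 3·9 + 1), so t ≡ 7·8 = 56 ≡ 2 (mod 9).
    Then x = 1 + 4·2 = 9, valid modulo lcm(4, 9) = 36: x ≡ 9 (mod 36).
  Combine with x ≡ 3 (mod 5); new modulus lcm = 180.
    Write x = 9 + 36·t and substitute into x ≡ 3 (mod 5): 36·t ≡ 3 − 9 = -6 (mod 5).
    Reduce coefficients mod 5: 1·t ≡ 4 (mod 5).
    So t ≡ 4 (mod 5).
    Then x = 9 + 36·4 = 153, valid modulo lcm(36, 5) = 180: x ≡ 153 (mod 180).
  Combine with x ≡ 5 (mod 19); new modulus lcm = 3420.
    Write x = 153 + 180·t and substitute into x ≡ 5 (mod 19): 180·t ≡ 5 − 153 = -148 (mod 19).
    Reduce coefficients mod 19: 9·t ≡ 4 (mod 19).
    The inverse of 9 mod 19 is 17 (since 9·17 = 153 = 8·19 + 1), so t ≡ 17·4 = 68 ≡ 11 (mod 19).
    Then x = 153 + 180·11 = 2133, valid modulo lcm(180, 19) = 3420: x ≡ 2133 (mod 3420).
  Combine with x ≡ 3 (mod 7); new modulus lcm = 23940.
    Write x = 2133 + 3420·t and substitute into x ≡ 3 (mod 7): 3420·t ≡ 3 − 2133 = -2130 (mod 7).
    Reduce coefficients mod 7: 4·t ≡ 5 (mod 7).
    The inverse of 4 mod 7 is 2 (since 4·2 = 8 = 1·7 + 1), so t ≡ 2·5 = 10 ≡ 3 (mod 7).
    Then x = 2133 + 3420·3 = 12393, valid modulo lcm(3420, 7) = 23940: x ≡ 12393 (mod 23940).
Verify against each original: 12393 mod 4 = 1, 12393 mod 9 = 0, 12393 mod 5 = 3, 12393 mod 19 = 5, 12393 mod 7 = 3.

x ≡ 12393 (mod 23940).


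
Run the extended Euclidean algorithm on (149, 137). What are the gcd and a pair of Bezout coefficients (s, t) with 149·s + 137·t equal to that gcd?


Euclidean algorithm on (149, 137) — divide until remainder is 0:
  149 = 1 · 137 + 12
  137 = 11 · 12 + 5
  12 = 2 · 5 + 2
  5 = 2 · 2 + 1
  2 = 2 · 1 + 0
gcd(149, 137) = 1.
Track Bezout coefficients alongside the remainders: start with r₀ = 149 = a·1 + b·0 (s = 1, t = 0) and r₁ = 137 = a·0 + b·1 (s = 0, t = 1); each new remainder r_{k+1} = r_{k-1} − q_k·r_k inherits s_{k+1} = s_{k-1} − q_k·s_k, t_{k+1} = t_{k-1} − q_k·t_k, so r_k = a·s_k + b·t_k at every step:
  q = 1: r = 12, s = 1 − 1·0 = 1, t = 0 − 1·1 = -1  (check: 149·1 + 137·(-1) = 12)
  q = 11: r = 5, s = 0 − 11·1 = -11, t = 1 − 11·(-1) = 12  (check: 149·(-11) + 137·12 = 5)
  q = 2: r = 2, s = 1 − 2·(-11) = 23, t = -1 − 2·12 = -25  (check: 149·23 + 137·(-25) = 2)
  q = 2: r = 1, s = -11 − 2·23 = -57, t = 12 − 2·(-25) = 62  (check: 149·(-57) + 137·62 = 1)
The row with r = 1 (the gcd) gives the Bezout coefficients s = -57, t = 62.
Result: 149 · (-57) + 137 · (62) = 1.

gcd(149, 137) = 1; s = -57, t = 62 (check: 149·(-57) + 137·62 = 1).


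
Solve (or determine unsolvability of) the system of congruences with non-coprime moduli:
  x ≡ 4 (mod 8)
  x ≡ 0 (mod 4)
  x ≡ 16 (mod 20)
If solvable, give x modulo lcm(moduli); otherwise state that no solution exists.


Moduli 8, 4, 20 are not pairwise coprime, so CRT works modulo lcm(m_i) when all pairwise compatibility conditions hold.
Pairwise compatibility: gcd(m_i, m_j) must divide a_i - a_j for every pair.
Merge one congruence at a time:
  Start: x ≡ 4 (mod 8).
  Combine with x ≡ 0 (mod 4): gcd(8, 4) = 4; 0 - 4 = -4, which IS divisible by 4, so compatible.
    Write x = 4 + 8·t and substitute into x ≡ 0 (mod 4): 8·t ≡ 0 − 4 = -4 (mod 4).
    Divide the congruence (and modulus) by g = 4: 2·t ≡ -1 (mod 1).
    Modulo 1 every t works; take t = 0.
    Then x = 4 + 8·0 = 4, valid modulo lcm(8, 4) = 8: x ≡ 4 (mod 8).
  Combine with x ≡ 16 (mod 20): gcd(8, 20) = 4; 16 - 4 = 12, which IS divisible by 4, so compatible.
    Write x = 4 + 8·t and substitute into x ≡ 16 (mod 20): 8·t ≡ 16 − 4 = 12 (mod 20).
    Divide the congruence (and modulus) by g = 4: 2·t ≡ 3 (mod 5).
    The inverse of 2 mod 5 is 3 (since 2·3 = 6 = 1·5 + 1), so t ≡ 3·3 = 9 ≡ 4 (mod 5).
    Then x = 4 + 8·4 = 36, valid modulo lcm(8, 20) = 40: x ≡ 36 (mod 40).
Verify: 36 mod 8 = 4, 36 mod 4 = 0, 36 mod 20 = 16.

x ≡ 36 (mod 40).


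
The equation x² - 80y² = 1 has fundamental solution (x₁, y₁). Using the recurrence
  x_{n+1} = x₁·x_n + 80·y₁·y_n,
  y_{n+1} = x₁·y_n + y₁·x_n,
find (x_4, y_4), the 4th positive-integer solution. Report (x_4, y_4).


Step 1: Find the fundamental solution (x₁, y₁) of x² - 80y² = 1.
  Expand √80 as a continued fraction. a₀ = ⌊√80⌋ = 8; iterate m_{k+1} = d_k·a_k − m_k, d_{k+1} = (80 − m_{k+1}²)/d_k, a_{k+1} = ⌊(a₀ + m_{k+1})/d_{k+1}⌋ (starting m₀ = 0, d₀ = 1), with convergents p_k = a_k·p_{k-1} + p_{k-2}, q_k = a_k·q_{k-1} + q_{k-2} (p₋₁ = 1, q₋₁ = 0):
  k = 0: a₀ = 8; p₀/q₀ = 8/1; p₀² − 80·q₀² = 64 − 80 = -16.
  k = 1: m = 8, d = 16, a = ⌊(8 + 8)/16⌋ = 1; p/q = (1·8 + 1)/(1·1 + 0) = 9/1; p² − 80·q² = 81 − 80 = 1.
  The first convergent with p² − 80·q² = 1 gives the fundamental solution (x₁, y₁) = (9, 1).
Step 2: Apply the recurrence (x_{n+1}, y_{n+1}) = (x₁x_n + 80y₁y_n, x₁y_n + y₁x_n) repeatedly.
  From (x_1, y_1) = (9, 1): x_2 = 9·9 + 80·1·1 = 161; y_2 = 9·1 + 1·9 = 18.
  From (x_2, y_2) = (161, 18): x_3 = 9·161 + 80·1·18 = 2889; y_3 = 9·18 + 1·161 = 323.
  From (x_3, y_3) = (2889, 323): x_4 = 9·2889 + 80·1·323 = 51841; y_4 = 9·323 + 1·2889 = 5796.
Step 3: Verify x_4² - 80·y_4² = 2687489281 - 2687489280 = 1 (should be 1). ✓

(x_1, y_1) = (9, 1); (x_4, y_4) = (51841, 5796).


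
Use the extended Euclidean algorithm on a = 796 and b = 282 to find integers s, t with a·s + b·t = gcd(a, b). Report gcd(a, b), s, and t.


Euclidean algorithm on (796, 282) — divide until remainder is 0:
  796 = 2 · 282 + 232
  282 = 1 · 232 + 50
  232 = 4 · 50 + 32
  50 = 1 · 32 + 18
  32 = 1 · 18 + 14
  18 = 1 · 14 + 4
  14 = 3 · 4 + 2
  4 = 2 · 2 + 0
gcd(796, 282) = 2.
Track Bezout coefficients alongside the remainders: start with r₀ = 796 = a·1 + b·0 (s = 1, t = 0) and r₁ = 282 = a·0 + b·1 (s = 0, t = 1); each new remainder r_{k+1} = r_{k-1} − q_k·r_k inherits s_{k+1} = s_{k-1} − q_k·s_k, t_{k+1} = t_{k-1} − q_k·t_k, so r_k = a·s_k + b·t_k at every step:
  q = 2: r = 232, s = 1 − 2·0 = 1, t = 0 − 2·1 = -2  (check: 796·1 + 282·(-2) = 232)
  q = 1: r = 50, s = 0 − 1·1 = -1, t = 1 − 1·(-2) = 3  (check: 796·(-1) + 282·3 = 50)
  q = 4: r = 32, s = 1 − 4·(-1) = 5, t = -2 − 4·3 = -14  (check: 796·5 + 282·(-14) = 32)
  q = 1: r = 18, s = -1 − 1·5 = -6, t = 3 − 1·(-14) = 17  (check: 796·(-6) + 282·17 = 18)
  q = 1: r = 14, s = 5 − 1·(-6) = 11, t = -14 − 1·17 = -31  (check: 796·11 + 282·(-31) = 14)
  q = 1: r = 4, s = -6 − 1·11 = -17, t = 17 − 1·(-31) = 48  (check: 796·(-17) + 282·48 = 4)
  q = 3: r = 2, s = 11 − 3·(-17) = 62, t = -31 − 3·48 = -175  (check: 796·62 + 282·(-175) = 2)
The row with r = 2 (the gcd) gives the Bezout coefficients s = 62, t = -175.
Result: 796 · (62) + 282 · (-175) = 2.

gcd(796, 282) = 2; s = 62, t = -175 (check: 796·62 + 282·(-175) = 2).


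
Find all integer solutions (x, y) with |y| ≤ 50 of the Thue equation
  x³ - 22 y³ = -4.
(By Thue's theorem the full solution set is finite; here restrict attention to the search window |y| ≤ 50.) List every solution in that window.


The equation is x³ - 22y³ = -4. For fixed y, x³ = 22·y³ − 4, so a solution requires the RHS to be a perfect cube.
Strategy: iterate y from -50 to 50, compute RHS = 22·y³ − 4, and check whether it is a (positive or negative) perfect cube.
Check small values of y:
  y = 0: RHS = -4 is not a perfect cube.
  y = 1: RHS = 18 is not a perfect cube.
  y = -1: RHS = -26 is not a perfect cube.
  y = 2: RHS = 172 is not a perfect cube.
  y = -2: RHS = -180 is not a perfect cube.
  y = 3: RHS = 590 is not a perfect cube.
  y = -3: RHS = -598 is not a perfect cube.
Continuing the search up to |y| = 50 finds no solutions either.
No (x, y) in the scanned range satisfies the equation.

No integer solutions with |y| ≤ 50.


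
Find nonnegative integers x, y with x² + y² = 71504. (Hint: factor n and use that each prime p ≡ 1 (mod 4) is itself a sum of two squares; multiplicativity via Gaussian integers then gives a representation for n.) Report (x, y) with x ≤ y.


Step 1: Factor n = 71504 = 2^4 · 41 · 109.
Step 2: Check the mod-4 condition on each prime factor: 2 = 2 (special); 41 ≡ 1 (mod 4), exponent 1; 109 ≡ 1 (mod 4), exponent 1.
All primes ≡ 3 (mod 4) appear to even exponent (or don't appear), so by the two-squares theorem n IS expressible as a sum of two squares.
Step 3: Build a representation. Group n = k² · m with k = 4 and m = 41 · 109 = 4469 (a product of primes ≡ 1 (mod 4)); a representation of m scales to one of n via (k·x)² + (k·y)² = k²(x² + y²). Each prime p ≡ 1 (mod 4) is itself a sum of two squares; find a² by testing p − a² for a perfect square:
  41: 41 − 1² = 40, 41 − 2² = 37, 41 − 3² = 32, 41 − 4² = 25 = 5² ⇒ 41 = 4² + 5².
  109: 109 − 1² = 108, 109 − 2² = 105, 109 − 3² = 100 = 10² ⇒ 109 = 3² + 10².
  Combine using the Brahmagupta–Fibonacci identity (a² + b²)(c² + d²) = (ac − bd)² + (ad + bc)² = (ac + bd)² + (ad − bc)²:
  41 · 109 = 4469: from (4² + 5²)(3² + 10²), take (4·3 − 5·10, 4·10 + 5·3) = (12 − 50, 40 + 15) = (-38, 55); dropping signs (only squares matter) gives (38, 55); check 38² + 55² = 1444 + 3025 = 4469 ✓.
  Scale by k = 4: (4·38, 4·55) = (152, 220).
Step 4: Order so x ≤ y and verify: 152² + 220² = 23104 + 48400 = 71504 = n. ✓

n = 71504 = 152² + 220² (one valid representation with x ≤ y).


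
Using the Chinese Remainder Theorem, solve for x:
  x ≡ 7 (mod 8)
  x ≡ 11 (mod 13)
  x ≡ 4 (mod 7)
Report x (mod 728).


Moduli 8, 13, 7 are pairwise coprime; by CRT there is a unique solution modulo M = 8 · 13 · 7 = 728.
Solve pairwise, accumulating the modulus:
  Start with x ≡ 7 (mod 8).
  Combine with x ≡ 11 (mod 13): since gcd(8, 13) = 1, we get a unique residue mod 104.
    Write x = 7 + 8·t and substitute into x ≡ 11 (mod 13): 8·t ≡ 11 − 7 = 4 (mod 13).
    The inverse of 8 mod 13 is 5 (since 8·5 = 40 = 3·13 + 1), so t ≡ 5·4 = 20 ≡ 7 (mod 13).
    Then x = 7 + 8·7 = 63, valid modulo lcm(8, 13) = 104: x ≡ 63 (mod 104).
  Combine with x ≡ 4 (mod 7): since gcd(104, 7) = 1, we get a unique residue mod 728.
    Write x = 63 + 104·t and substitute into x ≡ 4 (mod 7): 104·t ≡ 4 − 63 = -59 (mod 7).
    Reduce coefficients mod 7: 6·t ≡ 4 (mod 7).
    The inverse of 6 mod 7 is 6 (since 6·6 = 36 = 5·7 + 1), so t ≡ 6·4 = 24 ≡ 3 (mod 7).
    Then x = 63 + 104·3 = 375, valid modulo lcm(104, 7) = 728: x ≡ 375 (mod 728).
Verify: 375 mod 8 = 7 ✓, 375 mod 13 = 11 ✓, 375 mod 7 = 4 ✓.

x ≡ 375 (mod 728).


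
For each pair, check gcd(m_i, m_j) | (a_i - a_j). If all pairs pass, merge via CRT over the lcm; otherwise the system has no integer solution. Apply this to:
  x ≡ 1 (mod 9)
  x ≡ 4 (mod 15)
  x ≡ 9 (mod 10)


Moduli 9, 15, 10 are not pairwise coprime, so CRT works modulo lcm(m_i) when all pairwise compatibility conditions hold.
Pairwise compatibility: gcd(m_i, m_j) must divide a_i - a_j for every pair.
Merge one congruence at a time:
  Start: x ≡ 1 (mod 9).
  Combine with x ≡ 4 (mod 15): gcd(9, 15) = 3; 4 - 1 = 3, which IS divisible by 3, so compatible.
    Write x = 1 + 9·t and substitute into x ≡ 4 (mod 15): 9·t ≡ 4 − 1 = 3 (mod 15).
    Divide the congruence (and modulus) by g = 3: 3·t ≡ 1 (mod 5).
    The inverse of 3 mod 5 is 2 (since 3·2 = 6 = 1·5 + 1), so t ≡ 2·1 = 2 ≡ 2 (mod 5).
    Then x = 1 + 9·2 = 19, valid modulo lcm(9, 15) = 45: x ≡ 19 (mod 45).
  Combine with x ≡ 9 (mod 10): gcd(45, 10) = 5; 9 - 19 = -10, which IS divisible by 5, so compatible.
    Write x = 19 + 45·t and substitute into x ≡ 9 (mod 10): 45·t ≡ 9 − 19 = -10 (mod 10).
    Divide the congruence (and modulus) by g = 5: 9·t ≡ -2 (mod 2).
    Reduce coefficients mod 2: 1·t ≡ 0 (mod 2).
    So t ≡ 0 (mod 2).
    Then x = 19 + 45·0 = 19, valid modulo lcm(45, 10) = 90: x ≡ 19 (mod 90).
Verify: 19 mod 9 = 1, 19 mod 15 = 4, 19 mod 10 = 9.

x ≡ 19 (mod 90).


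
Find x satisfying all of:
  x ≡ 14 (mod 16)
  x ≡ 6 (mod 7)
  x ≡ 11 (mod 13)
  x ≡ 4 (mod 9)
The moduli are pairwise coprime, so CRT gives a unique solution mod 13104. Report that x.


Product of moduli M = 16 · 7 · 13 · 9 = 13104.
Merge one congruence at a time:
  Start: x ≡ 14 (mod 16).
  Combine with x ≡ 6 (mod 7); new modulus lcm = 112.
    Write x = 14 + 16·t and substitute into x ≡ 6 (mod 7): 16·t ≡ 6 − 14 = -8 (mod 7).
    Reduce coefficients mod 7: 2·t ≡ 6 (mod 7).
    The inverse of 2 mod 7 is 4 (since 2·4 = 8 = 1·7 + 1), so t ≡ 4·6 = 24 ≡ 3 (mod 7).
    Then x = 14 + 16·3 = 62, valid modulo lcm(16, 7) = 112: x ≡ 62 (mod 112).
  Combine with x ≡ 11 (mod 13); new modulus lcm = 1456.
    Write x = 62 + 112·t and substitute into x ≡ 11 (mod 13): 112·t ≡ 11 − 62 = -51 (mod 13).
    Reduce coefficients mod 13: 8·t ≡ 1 (mod 13).
    The inverse of 8 mod 13 is 5 (since 8·5 = 40 = 3·13 + 1), so t ≡ 5·1 = 5 ≡ 5 (mod 13).
    Then x = 62 + 112·5 = 622, valid modulo lcm(112, 13) = 1456: x ≡ 622 (mod 1456).
  Combine with x ≡ 4 (mod 9); new modulus lcm = 13104.
    Write x = 622 + 1456·t and substitute into x ≡ 4 (mod 9): 1456·t ≡ 4 − 622 = -618 (mod 9).
    Reduce coefficients mod 9: 7·t ≡ 3 (mod 9).
    The inverse of 7 mod 9 is 4 (since 7·4 = 28 = 3·9 + 1), so t ≡ 4·3 = 12 ≡ 3 (mod 9).
    Then x = 622 + 1456·3 = 4990, valid modulo lcm(1456, 9) = 13104: x ≡ 4990 (mod 13104).
Verify against each original: 4990 mod 16 = 14, 4990 mod 7 = 6, 4990 mod 13 = 11, 4990 mod 9 = 4.

x ≡ 4990 (mod 13104).


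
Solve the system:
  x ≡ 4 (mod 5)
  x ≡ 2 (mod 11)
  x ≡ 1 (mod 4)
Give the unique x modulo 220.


Moduli 5, 11, 4 are pairwise coprime; by CRT there is a unique solution modulo M = 5 · 11 · 4 = 220.
Solve pairwise, accumulating the modulus:
  Start with x ≡ 4 (mod 5).
  Combine with x ≡ 2 (mod 11): since gcd(5, 11) = 1, we get a unique residue mod 55.
    Write x = 4 + 5·t and substitute into x ≡ 2 (mod 11): 5·t ≡ 2 − 4 = -2 (mod 11).
    Reduce coefficients mod 11: 5·t ≡ 9 (mod 11).
    The inverse of 5 mod 11 is 9 (since 5·9 = 45 = 4·11 + 1), so t ≡ 9·9 = 81 ≡ 4 (mod 11).
    Then x = 4 + 5·4 = 24, valid modulo lcm(5, 11) = 55: x ≡ 24 (mod 55).
  Combine with x ≡ 1 (mod 4): since gcd(55, 4) = 1, we get a unique residue mod 220.
    Write x = 24 + 55·t and substitute into x ≡ 1 (mod 4): 55·t ≡ 1 − 24 = -23 (mod 4).
    Reduce coefficients mod 4: 3·t ≡ 1 (mod 4).
    The inverse of 3 mod 4 is 3 (since 3·3 = 9 = 2·4 + 1), so t ≡ 3·1 = 3 ≡ 3 (mod 4).
    Then x = 24 + 55·3 = 189, valid modulo lcm(55, 4) = 220: x ≡ 189 (mod 220).
Verify: 189 mod 5 = 4 ✓, 189 mod 11 = 2 ✓, 189 mod 4 = 1 ✓.

x ≡ 189 (mod 220).


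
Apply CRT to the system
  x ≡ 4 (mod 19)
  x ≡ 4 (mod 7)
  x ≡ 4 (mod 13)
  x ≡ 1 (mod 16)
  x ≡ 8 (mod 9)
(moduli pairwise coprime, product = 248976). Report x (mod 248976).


Product of moduli M = 19 · 7 · 13 · 16 · 9 = 248976.
Merge one congruence at a time:
  Start: x ≡ 4 (mod 19).
  Combine with x ≡ 4 (mod 7); new modulus lcm = 133.
    Write x = 4 + 19·t and substitute into x ≡ 4 (mod 7): 19·t ≡ 4 − 4 = 0 (mod 7).
    Reduce coefficients mod 7: 5·t ≡ 0 (mod 7).
    The inverse of 5 mod 7 is 3 (since 5·3 = 15 = 2·7 + 1), so t ≡ 3·0 = 0 ≡ 0 (mod 7).
    Then x = 4 + 19·0 = 4, valid modulo lcm(19, 7) = 133: x ≡ 4 (mod 133).
  Combine with x ≡ 4 (mod 13); new modulus lcm = 1729.
    Write x = 4 + 133·t and substitute into x ≡ 4 (mod 13): 133·t ≡ 4 − 4 = 0 (mod 13).
    Reduce coefficients mod 13: 3·t ≡ 0 (mod 13).
    The inverse of 3 mod 13 is 9 (since 3·9 = 27 = 2·13 + 1), so t ≡ 9·0 = 0 ≡ 0 (mod 13).
    Then x = 4 + 133·0 = 4, valid modulo lcm(133, 13) = 1729: x ≡ 4 (mod 1729).
  Combine with x ≡ 1 (mod 16); new modulus lcm = 27664.
    Write x = 4 + 1729·t and substitute into x ≡ 1 (mod 16): 1729·t ≡ 1 − 4 = -3 (mod 16).
    Reduce coefficients mod 16: 1·t ≡ 13 (mod 16).
    So t ≡ 13 (mod 16).
    Then x = 4 + 1729·13 = 22481, valid modulo lcm(1729, 16) = 27664: x ≡ 22481 (mod 27664).
  Combine with x ≡ 8 (mod 9); new modulus lcm = 248976.
    Write x = 22481 + 27664·t and substitute into x ≡ 8 (mod 9): 27664·t ≡ 8 − 22481 = -22473 (mod 9).
    Reduce coefficients mod 9: 7·t ≡ 0 (mod 9).
    The inverse of 7 mod 9 is 4 (since 7·4 = 28 = 3·9 + 1), so t ≡ 4·0 = 0 ≡ 0 (mod 9).
    Then x = 22481 + 27664·0 = 22481, valid modulo lcm(27664, 9) = 248976: x ≡ 22481 (mod 248976).
Verify against each original: 22481 mod 19 = 4, 22481 mod 7 = 4, 22481 mod 13 = 4, 22481 mod 16 = 1, 22481 mod 9 = 8.

x ≡ 22481 (mod 248976).


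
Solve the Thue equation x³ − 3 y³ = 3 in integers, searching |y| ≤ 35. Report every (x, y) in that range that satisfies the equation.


The equation is x³ - 3y³ = 3. For fixed y, x³ = 3·y³ + 3, so a solution requires the RHS to be a perfect cube.
Strategy: iterate y from -35 to 35, compute RHS = 3·y³ + 3, and check whether it is a (positive or negative) perfect cube.
Check small values of y:
  y = 0: RHS = 3 is not a perfect cube.
  y = 1: RHS = 6 is not a perfect cube.
  y = -1: RHS = 0 = (0)³ ⇒ x = 0 works.
  y = 2: RHS = 27 = (3)³ ⇒ x = 3 works.
  y = -2: RHS = -21 is not a perfect cube.
  y = 3: RHS = 84 is not a perfect cube.
  y = -3: RHS = -78 is not a perfect cube.
Continuing the search up to |y| = 35 finds no further solutions beyond those listed.
Collected solutions: (0, -1), (3, 2).

Solutions (with |y| ≤ 35): (0, -1), (3, 2).


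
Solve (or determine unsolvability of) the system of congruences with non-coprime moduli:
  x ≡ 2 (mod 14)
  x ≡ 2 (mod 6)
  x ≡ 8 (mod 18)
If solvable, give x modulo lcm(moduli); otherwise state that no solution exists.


Moduli 14, 6, 18 are not pairwise coprime, so CRT works modulo lcm(m_i) when all pairwise compatibility conditions hold.
Pairwise compatibility: gcd(m_i, m_j) must divide a_i - a_j for every pair.
Merge one congruence at a time:
  Start: x ≡ 2 (mod 14).
  Combine with x ≡ 2 (mod 6): gcd(14, 6) = 2; 2 - 2 = 0, which IS divisible by 2, so compatible.
    Write x = 2 + 14·t and substitute into x ≡ 2 (mod 6): 14·t ≡ 2 − 2 = 0 (mod 6).
    Divide the congruence (and modulus) by g = 2: 7·t ≡ 0 (mod 3).
    Reduce coefficients mod 3: 1·t ≡ 0 (mod 3).
    So t ≡ 0 (mod 3).
    Then x = 2 + 14·0 = 2, valid modulo lcm(14, 6) = 42: x ≡ 2 (mod 42).
  Combine with x ≡ 8 (mod 18): gcd(42, 18) = 6; 8 - 2 = 6, which IS divisible by 6, so compatible.
    Write x = 2 + 42·t and substitute into x ≡ 8 (mod 18): 42·t ≡ 8 − 2 = 6 (mod 18).
    Divide the congruence (and modulus) by g = 6: 7·t ≡ 1 (mod 3).
    Reduce coefficients mod 3: 1·t ≡ 1 (mod 3).
    So t ≡ 1 (mod 3).
    Then x = 2 + 42·1 = 44, valid modulo lcm(42, 18) = 126: x ≡ 44 (mod 126).
Verify: 44 mod 14 = 2, 44 mod 6 = 2, 44 mod 18 = 8.

x ≡ 44 (mod 126).


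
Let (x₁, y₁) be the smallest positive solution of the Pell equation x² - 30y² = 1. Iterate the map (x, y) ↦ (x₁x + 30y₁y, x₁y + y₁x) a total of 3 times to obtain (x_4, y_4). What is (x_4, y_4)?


Step 1: Find the fundamental solution (x₁, y₁) of x² - 30y² = 1.
  Expand √30 as a continued fraction. a₀ = ⌊√30⌋ = 5; iterate m_{k+1} = d_k·a_k − m_k, d_{k+1} = (30 − m_{k+1}²)/d_k, a_{k+1} = ⌊(a₀ + m_{k+1})/d_{k+1}⌋ (starting m₀ = 0, d₀ = 1), with convergents p_k = a_k·p_{k-1} + p_{k-2}, q_k = a_k·q_{k-1} + q_{k-2} (p₋₁ = 1, q₋₁ = 0):
  k = 0: a₀ = 5; p₀/q₀ = 5/1; p₀² − 30·q₀² = 25 − 30 = -5.
  k = 1: m = 5, d = 5, a = ⌊(5 + 5)/5⌋ = 2; p/q = (2·5 + 1)/(2·1 + 0) = 11/2; p² − 30·q² = 121 − 120 = 1.
  The first convergent with p² − 30·q² = 1 gives the fundamental solution (x₁, y₁) = (11, 2).
Step 2: Apply the recurrence (x_{n+1}, y_{n+1}) = (x₁x_n + 30y₁y_n, x₁y_n + y₁x_n) repeatedly.
  From (x_1, y_1) = (11, 2): x_2 = 11·11 + 30·2·2 = 241; y_2 = 11·2 + 2·11 = 44.
  From (x_2, y_2) = (241, 44): x_3 = 11·241 + 30·2·44 = 5291; y_3 = 11·44 + 2·241 = 966.
  From (x_3, y_3) = (5291, 966): x_4 = 11·5291 + 30·2·966 = 116161; y_4 = 11·966 + 2·5291 = 21208.
Step 3: Verify x_4² - 30·y_4² = 13493377921 - 13493377920 = 1 (should be 1). ✓

(x_1, y_1) = (11, 2); (x_4, y_4) = (116161, 21208).


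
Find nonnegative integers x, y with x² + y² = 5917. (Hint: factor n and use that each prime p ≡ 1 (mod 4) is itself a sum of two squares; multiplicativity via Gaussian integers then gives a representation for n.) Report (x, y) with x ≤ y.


Step 1: Factor n = 5917 = 61 · 97.
Step 2: Check the mod-4 condition on each prime factor: 61 ≡ 1 (mod 4), exponent 1; 97 ≡ 1 (mod 4), exponent 1.
All primes ≡ 3 (mod 4) appear to even exponent (or don't appear), so by the two-squares theorem n IS expressible as a sum of two squares.
Step 3: Build a representation. Here n = 61 · 97 is a product of primes ≡ 1 (mod 4). Each prime p ≡ 1 (mod 4) is itself a sum of two squares; find a² by testing p − a² for a perfect square:
  61: 61 − 1² = 60, 61 − 2² = 57, 61 − 3² = 52, 61 − 4² = 45, 61 − 5² = 36 = 6² ⇒ 61 = 5² + 6².
  97: 97 − 1² = 96, 97 − 2² = 93, 97 − 3² = 88, 97 − 4² = 81 = 9² ⇒ 97 = 4² + 9².
  Combine using the Brahmagupta–Fibonacci identity (a² + b²)(c² + d²) = (ac − bd)² + (ad + bc)² = (ac + bd)² + (ad − bc)²:
  61 · 97 = 5917: from (5² + 6²)(4² + 9²), take (5·4 − 6·9, 5·9 + 6·4) = (20 − 54, 45 + 24) = (-34, 69); dropping signs (only squares matter) gives (34, 69); check 34² + 69² = 1156 + 4761 = 5917 ✓.
Step 4: Order so x ≤ y and verify: 34² + 69² = 1156 + 4761 = 5917 = n. ✓

n = 5917 = 34² + 69² (one valid representation with x ≤ y).


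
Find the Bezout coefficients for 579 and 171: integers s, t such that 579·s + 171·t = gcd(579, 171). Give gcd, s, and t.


Euclidean algorithm on (579, 171) — divide until remainder is 0:
  579 = 3 · 171 + 66
  171 = 2 · 66 + 39
  66 = 1 · 39 + 27
  39 = 1 · 27 + 12
  27 = 2 · 12 + 3
  12 = 4 · 3 + 0
gcd(579, 171) = 3.
Track Bezout coefficients alongside the remainders: start with r₀ = 579 = a·1 + b·0 (s = 1, t = 0) and r₁ = 171 = a·0 + b·1 (s = 0, t = 1); each new remainder r_{k+1} = r_{k-1} − q_k·r_k inherits s_{k+1} = s_{k-1} − q_k·s_k, t_{k+1} = t_{k-1} − q_k·t_k, so r_k = a·s_k + b·t_k at every step:
  q = 3: r = 66, s = 1 − 3·0 = 1, t = 0 − 3·1 = -3  (check: 579·1 + 171·(-3) = 66)
  q = 2: r = 39, s = 0 − 2·1 = -2, t = 1 − 2·(-3) = 7  (check: 579·(-2) + 171·7 = 39)
  q = 1: r = 27, s = 1 − 1·(-2) = 3, t = -3 − 1·7 = -10  (check: 579·3 + 171·(-10) = 27)
  q = 1: r = 12, s = -2 − 1·3 = -5, t = 7 − 1·(-10) = 17  (check: 579·(-5) + 171·17 = 12)
  q = 2: r = 3, s = 3 − 2·(-5) = 13, t = -10 − 2·17 = -44  (check: 579·13 + 171·(-44) = 3)
The row with r = 3 (the gcd) gives the Bezout coefficients s = 13, t = -44.
Result: 579 · (13) + 171 · (-44) = 3.

gcd(579, 171) = 3; s = 13, t = -44 (check: 579·13 + 171·(-44) = 3).


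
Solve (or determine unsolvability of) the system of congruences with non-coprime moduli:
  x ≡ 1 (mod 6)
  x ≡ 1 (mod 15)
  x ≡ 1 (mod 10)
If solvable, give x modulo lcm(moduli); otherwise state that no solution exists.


Moduli 6, 15, 10 are not pairwise coprime, so CRT works modulo lcm(m_i) when all pairwise compatibility conditions hold.
Pairwise compatibility: gcd(m_i, m_j) must divide a_i - a_j for every pair.
Merge one congruence at a time:
  Start: x ≡ 1 (mod 6).
  Combine with x ≡ 1 (mod 15): gcd(6, 15) = 3; 1 - 1 = 0, which IS divisible by 3, so compatible.
    Write x = 1 + 6·t and substitute into x ≡ 1 (mod 15): 6·t ≡ 1 − 1 = 0 (mod 15).
    Divide the congruence (and modulus) by g = 3: 2·t ≡ 0 (mod 5).
    The inverse of 2 mod 5 is 3 (since 2·3 = 6 = 1·5 + 1), so t ≡ 3·0 = 0 ≡ 0 (mod 5).
    Then x = 1 + 6·0 = 1, valid modulo lcm(6, 15) = 30: x ≡ 1 (mod 30).
  Combine with x ≡ 1 (mod 10): gcd(30, 10) = 10; 1 - 1 = 0, which IS divisible by 10, so compatible.
    Write x = 1 + 30·t and substitute into x ≡ 1 (mod 10): 30·t ≡ 1 − 1 = 0 (mod 10).
    Divide the congruence (and modulus) by g = 10: 3·t ≡ 0 (mod 1).
    Modulo 1 every t works; take t = 0.
    Then x = 1 + 30·0 = 1, valid modulo lcm(30, 10) = 30: x ≡ 1 (mod 30).
Verify: 1 mod 6 = 1, 1 mod 15 = 1, 1 mod 10 = 1.

x ≡ 1 (mod 30).


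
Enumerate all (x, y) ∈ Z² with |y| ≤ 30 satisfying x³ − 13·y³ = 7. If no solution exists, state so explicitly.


The equation is x³ - 13y³ = 7. For fixed y, x³ = 13·y³ + 7, so a solution requires the RHS to be a perfect cube.
Strategy: iterate y from -30 to 30, compute RHS = 13·y³ + 7, and check whether it is a (positive or negative) perfect cube.
Check small values of y:
  y = 0: RHS = 7 is not a perfect cube.
  y = 1: RHS = 20 is not a perfect cube.
  y = -1: RHS = -6 is not a perfect cube.
  y = 2: RHS = 111 is not a perfect cube.
  y = -2: RHS = -97 is not a perfect cube.
  y = 3: RHS = 358 is not a perfect cube.
  y = -3: RHS = -344 is not a perfect cube.
Continuing the search up to |y| = 30 finds no solutions either.
No (x, y) in the scanned range satisfies the equation.

No integer solutions with |y| ≤ 30.


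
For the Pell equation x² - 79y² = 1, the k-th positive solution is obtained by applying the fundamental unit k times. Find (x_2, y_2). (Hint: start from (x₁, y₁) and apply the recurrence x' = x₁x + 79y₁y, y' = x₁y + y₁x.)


Step 1: Find the fundamental solution (x₁, y₁) of x² - 79y² = 1.
  Expand √79 as a continued fraction. a₀ = ⌊√79⌋ = 8; iterate m_{k+1} = d_k·a_k − m_k, d_{k+1} = (79 − m_{k+1}²)/d_k, a_{k+1} = ⌊(a₀ + m_{k+1})/d_{k+1}⌋ (starting m₀ = 0, d₀ = 1), with convergents p_k = a_k·p_{k-1} + p_{k-2}, q_k = a_k·q_{k-1} + q_{k-2} (p₋₁ = 1, q₋₁ = 0):
  k = 0: a₀ = 8; p₀/q₀ = 8/1; p₀² − 79·q₀² = 64 − 79 = -15.
  k = 1: m = 8, d = 15, a = ⌊(8 + 8)/15⌋ = 1; p/q = (1·8 + 1)/(1·1 + 0) = 9/1; p² − 79·q² = 81 − 79 = 2.
  k = 2: m = 7, d = 2, a = ⌊(8 + 7)/2⌋ = 7; p/q = (7·9 + 8)/(7·1 + 1) = 71/8; p² − 79·q² = 5041 − 5056 = -15.
  k = 3: m = 7, d = 15, a = ⌊(8 + 7)/15⌋ = 1; p/q = (1·71 + 9)/(1·8 + 1) = 80/9; p² − 79·q² = 6400 − 6399 = 1.
  The first convergent with p² − 79·q² = 1 gives the fundamental solution (x₁, y₁) = (80, 9).
Step 2: Apply the recurrence (x_{n+1}, y_{n+1}) = (x₁x_n + 79y₁y_n, x₁y_n + y₁x_n) repeatedly.
  From (x_1, y_1) = (80, 9): x_2 = 80·80 + 79·9·9 = 12799; y_2 = 80·9 + 9·80 = 1440.
Step 3: Verify x_2² - 79·y_2² = 163814401 - 163814400 = 1 (should be 1). ✓

(x_1, y_1) = (80, 9); (x_2, y_2) = (12799, 1440).


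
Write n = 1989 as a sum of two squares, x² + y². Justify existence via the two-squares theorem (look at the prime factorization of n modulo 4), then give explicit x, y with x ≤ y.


Step 1: Factor n = 1989 = 3^2 · 13 · 17.
Step 2: Check the mod-4 condition on each prime factor: 3 ≡ 3 (mod 4), exponent 2 (must be even); 13 ≡ 1 (mod 4), exponent 1; 17 ≡ 1 (mod 4), exponent 1.
All primes ≡ 3 (mod 4) appear to even exponent (or don't appear), so by the two-squares theorem n IS expressible as a sum of two squares.
Step 3: Build a representation. Group n = k² · m with k = 3 and m = 13 · 17 = 221 (a product of primes ≡ 1 (mod 4)); a representation of m scales to one of n via (k·x)² + (k·y)² = k²(x² + y²). Each prime p ≡ 1 (mod 4) is itself a sum of two squares; find a² by testing p − a² for a perfect square:
  13: 13 − 1² = 12, 13 − 2² = 9 = 3² ⇒ 13 = 2² + 3².
  17: 17 − 1² = 16 = 4² ⇒ 17 = 1² + 4².
  Combine using the Brahmagupta–Fibonacci identity (a² + b²)(c² + d²) = (ac − bd)² + (ad + bc)² = (ac + bd)² + (ad − bc)²:
  13 · 17 = 221: from (2² + 3²)(1² + 4²), take (2·1 − 3·4, 2·4 + 3·1) = (2 − 12, 8 + 3) = (-10, 11); dropping signs (only squares matter) gives (10, 11); check 10² + 11² = 100 + 121 = 221 ✓.
  Scale by k = 3: (3·10, 3·11) = (30, 33).
Step 4: Order so x ≤ y and verify: 30² + 33² = 900 + 1089 = 1989 = n. ✓

n = 1989 = 30² + 33² (one valid representation with x ≤ y).


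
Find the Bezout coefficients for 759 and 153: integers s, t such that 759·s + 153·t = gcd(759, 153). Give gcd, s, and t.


Euclidean algorithm on (759, 153) — divide until remainder is 0:
  759 = 4 · 153 + 147
  153 = 1 · 147 + 6
  147 = 24 · 6 + 3
  6 = 2 · 3 + 0
gcd(759, 153) = 3.
Track Bezout coefficients alongside the remainders: start with r₀ = 759 = a·1 + b·0 (s = 1, t = 0) and r₁ = 153 = a·0 + b·1 (s = 0, t = 1); each new remainder r_{k+1} = r_{k-1} − q_k·r_k inherits s_{k+1} = s_{k-1} − q_k·s_k, t_{k+1} = t_{k-1} − q_k·t_k, so r_k = a·s_k + b·t_k at every step:
  q = 4: r = 147, s = 1 − 4·0 = 1, t = 0 − 4·1 = -4  (check: 759·1 + 153·(-4) = 147)
  q = 1: r = 6, s = 0 − 1·1 = -1, t = 1 − 1·(-4) = 5  (check: 759·(-1) + 153·5 = 6)
  q = 24: r = 3, s = 1 − 24·(-1) = 25, t = -4 − 24·5 = -124  (check: 759·25 + 153·(-124) = 3)
The row with r = 3 (the gcd) gives the Bezout coefficients s = 25, t = -124.
Result: 759 · (25) + 153 · (-124) = 3.

gcd(759, 153) = 3; s = 25, t = -124 (check: 759·25 + 153·(-124) = 3).


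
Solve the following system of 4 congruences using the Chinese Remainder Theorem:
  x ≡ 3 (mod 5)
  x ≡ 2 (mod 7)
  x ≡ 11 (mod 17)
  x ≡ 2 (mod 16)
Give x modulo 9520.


Product of moduli M = 5 · 7 · 17 · 16 = 9520.
Merge one congruence at a time:
  Start: x ≡ 3 (mod 5).
  Combine with x ≡ 2 (mod 7); new modulus lcm = 35.
    Write x = 3 + 5·t and substitute into x ≡ 2 (mod 7): 5·t ≡ 2 − 3 = -1 (mod 7).
    Reduce coefficients mod 7: 5·t ≡ 6 (mod 7).
    The inverse of 5 mod 7 is 3 (since 5·3 = 15 = 2·7 + 1), so t ≡ 3·6 = 18 ≡ 4 (mod 7).
    Then x = 3 + 5·4 = 23, valid modulo lcm(5, 7) = 35: x ≡ 23 (mod 35).
  Combine with x ≡ 11 (mod 17); new modulus lcm = 595.
    Write x = 23 + 35·t and substitute into x ≡ 11 (mod 17): 35·t ≡ 11 − 23 = -12 (mod 17).
    Reduce coefficients mod 17: 1·t ≡ 5 (mod 17).
    So t ≡ 5 (mod 17).
    Then x = 23 + 35·5 = 198, valid modulo lcm(35, 17) = 595: x ≡ 198 (mod 595).
  Combine with x ≡ 2 (mod 16); new modulus lcm = 9520.
    Write x = 198 + 595·t and substitute into x ≡ 2 (mod 16): 595·t ≡ 2 − 198 = -196 (mod 16).
    Reduce coefficients mod 16: 3·t ≡ 12 (mod 16).
    The inverse of 3 mod 16 is 11 (since 3·11 = 33 = 2·16 + 1), so t ≡ 11·12 = 132 ≡ 4 (mod 16).
    Then x = 198 + 595·4 = 2578, valid modulo lcm(595, 16) = 9520: x ≡ 2578 (mod 9520).
Verify against each original: 2578 mod 5 = 3, 2578 mod 7 = 2, 2578 mod 17 = 11, 2578 mod 16 = 2.

x ≡ 2578 (mod 9520).


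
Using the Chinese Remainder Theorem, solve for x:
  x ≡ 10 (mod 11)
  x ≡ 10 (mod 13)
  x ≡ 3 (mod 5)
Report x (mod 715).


Moduli 11, 13, 5 are pairwise coprime; by CRT there is a unique solution modulo M = 11 · 13 · 5 = 715.
Solve pairwise, accumulating the modulus:
  Start with x ≡ 10 (mod 11).
  Combine with x ≡ 10 (mod 13): since gcd(11, 13) = 1, we get a unique residue mod 143.
    Write x = 10 + 11·t and substitute into x ≡ 10 (mod 13): 11·t ≡ 10 − 10 = 0 (mod 13).
    The inverse of 11 mod 13 is 6 (since 11·6 = 66 = 5·13 + 1), so t ≡ 6·0 = 0 ≡ 0 (mod 13).
    Then x = 10 + 11·0 = 10, valid modulo lcm(11, 13) = 143: x ≡ 10 (mod 143).
  Combine with x ≡ 3 (mod 5): since gcd(143, 5) = 1, we get a unique residue mod 715.
    Write x = 10 + 143·t and substitute into x ≡ 3 (mod 5): 143·t ≡ 3 − 10 = -7 (mod 5).
    Reduce coefficients mod 5: 3·t ≡ 3 (mod 5).
    The inverse of 3 mod 5 is 2 (since 3·2 = 6 = 1·5 + 1), so t ≡ 2·3 = 6 ≡ 1 (mod 5).
    Then x = 10 + 143·1 = 153, valid modulo lcm(143, 5) = 715: x ≡ 153 (mod 715).
Verify: 153 mod 11 = 10 ✓, 153 mod 13 = 10 ✓, 153 mod 5 = 3 ✓.

x ≡ 153 (mod 715).


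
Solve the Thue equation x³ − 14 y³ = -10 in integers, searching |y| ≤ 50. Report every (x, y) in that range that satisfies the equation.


The equation is x³ - 14y³ = -10. For fixed y, x³ = 14·y³ − 10, so a solution requires the RHS to be a perfect cube.
Strategy: iterate y from -50 to 50, compute RHS = 14·y³ − 10, and check whether it is a (positive or negative) perfect cube.
Check small values of y:
  y = 0: RHS = -10 is not a perfect cube.
  y = 1: RHS = 4 is not a perfect cube.
  y = -1: RHS = -24 is not a perfect cube.
  y = 2: RHS = 102 is not a perfect cube.
  y = -2: RHS = -122 is not a perfect cube.
  y = 3: RHS = 368 is not a perfect cube.
  y = -3: RHS = -388 is not a perfect cube.
Continuing the search up to |y| = 50 finds no solutions either.
No (x, y) in the scanned range satisfies the equation.

No integer solutions with |y| ≤ 50.
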